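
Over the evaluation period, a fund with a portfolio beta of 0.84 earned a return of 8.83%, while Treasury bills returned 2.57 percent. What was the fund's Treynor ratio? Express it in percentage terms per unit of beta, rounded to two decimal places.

Treynor = (R_P − R_f) / β_P = (8.83% − 2.57%) / 0.8400 = 6.26% / 0.8400 = 7.45%

7.45%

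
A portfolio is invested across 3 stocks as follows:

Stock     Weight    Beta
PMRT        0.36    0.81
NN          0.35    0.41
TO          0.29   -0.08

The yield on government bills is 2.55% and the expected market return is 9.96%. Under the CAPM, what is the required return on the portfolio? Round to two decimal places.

5.60%

β_P = Σ w_i β_i = 0.36×0.81 + 0.35×0.41 + 0.29×-0.08 = 0.4119
MRP = 9.96% − 2.55% = 7.41%
E(R_P) = R_f + β_P × MRP = 2.55% + 0.4119 × 7.41% = 5.60%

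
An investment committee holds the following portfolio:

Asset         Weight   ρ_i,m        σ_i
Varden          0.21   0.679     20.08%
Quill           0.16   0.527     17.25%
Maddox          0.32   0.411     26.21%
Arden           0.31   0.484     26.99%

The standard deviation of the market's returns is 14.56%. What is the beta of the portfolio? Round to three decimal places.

0.811

β_Varden = 0.679 × 20.08% / 14.56% = 0.9364
β_Quill = 0.527 × 17.25% / 14.56% = 0.6244
β_Maddox = 0.411 × 26.21% / 14.56% = 0.7399
β_Arden = 0.484 × 26.99% / 14.56% = 0.8972
β_P = Σ w_i β_i = 0.21×0.9364 + 0.16×0.6244 + 0.32×0.7399 + 0.31×0.8972 = 0.8114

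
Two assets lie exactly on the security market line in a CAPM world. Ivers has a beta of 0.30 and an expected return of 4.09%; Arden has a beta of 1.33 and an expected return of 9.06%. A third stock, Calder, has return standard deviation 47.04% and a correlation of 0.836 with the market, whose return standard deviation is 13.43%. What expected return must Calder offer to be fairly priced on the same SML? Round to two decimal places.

16.77%

MRP = (9.06% − 4.09%) / (1.33 − 0.30) = 4.8252%
R_f = 4.09% − 0.30 × 4.8252% = 2.6424%
β_Calder = ρ·σ_i/σ_m = 0.836 × 47.04 / 13.43 = 2.9282
E(R_Calder) = R_f + β × MRP = 2.6424% + 2.9282 × 4.8252% = 16.77%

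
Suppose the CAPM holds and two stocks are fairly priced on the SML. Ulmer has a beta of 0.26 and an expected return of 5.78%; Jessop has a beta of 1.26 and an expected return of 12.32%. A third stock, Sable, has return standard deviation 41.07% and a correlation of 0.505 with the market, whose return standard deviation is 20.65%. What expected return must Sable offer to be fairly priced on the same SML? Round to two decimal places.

MRP = (12.32% − 5.78%) / (1.26 − 0.26) = 6.5400%
R_f = 5.78% − 0.26 × 6.5400% = 4.0796%
β_Sable = ρ·σ_i/σ_m = 0.505 × 41.07 / 20.65 = 1.0044
E(R_Sable) = R_f + β × MRP = 4.0796% + 1.0044 × 6.5400% = 10.65%

10.65%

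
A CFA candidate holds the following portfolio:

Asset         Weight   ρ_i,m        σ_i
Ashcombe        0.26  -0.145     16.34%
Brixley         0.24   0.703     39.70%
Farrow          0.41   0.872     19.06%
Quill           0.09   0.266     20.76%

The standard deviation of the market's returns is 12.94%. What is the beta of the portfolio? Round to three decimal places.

β_Ashcombe = -0.145 × 16.34% / 12.94% = -0.1831
β_Brixley = 0.703 × 39.70% / 12.94% = 2.1568
β_Farrow = 0.872 × 19.06% / 12.94% = 1.2844
β_Quill = 0.266 × 20.76% / 12.94% = 0.4268
β_P = Σ w_i β_i = 0.26×-0.1831 + 0.24×2.1568 + 0.41×1.2844 + 0.09×0.4268 = 1.0350

1.035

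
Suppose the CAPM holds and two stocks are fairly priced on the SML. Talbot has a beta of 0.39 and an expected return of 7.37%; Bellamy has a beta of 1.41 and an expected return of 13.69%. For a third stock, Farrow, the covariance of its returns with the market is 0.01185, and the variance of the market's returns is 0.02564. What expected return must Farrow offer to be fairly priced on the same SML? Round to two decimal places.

MRP = (13.69% − 7.37%) / (1.41 − 0.39) = 6.1961%
R_f = 7.37% − 0.39 × 6.1961% = 4.9535%
β_Farrow = Cov / Var(R_m) = 0.01185 / 0.02564 = 0.4622
E(R_Farrow) = R_f + β × MRP = 4.9535% + 0.4622 × 6.1961% = 7.82%

7.82%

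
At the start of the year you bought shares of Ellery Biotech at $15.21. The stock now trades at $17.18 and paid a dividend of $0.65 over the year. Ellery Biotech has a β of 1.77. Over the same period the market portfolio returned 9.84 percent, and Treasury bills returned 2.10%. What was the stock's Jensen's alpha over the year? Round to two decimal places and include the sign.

Realised HPR = (P1 + D1 − P0) / P0 = (17.18 + 0.65 − 15.21) / 15.21 = 2.62 / 15.21 = 17.2255%
MRP = 9.84% − 2.10% = 7.74%
CAPM required = R_f + β·MRP = 2.10% + 1.77 × 7.74% = 15.7998%
α = realised − required = 17.2255% − 15.7998% = +1.43%

+1.43%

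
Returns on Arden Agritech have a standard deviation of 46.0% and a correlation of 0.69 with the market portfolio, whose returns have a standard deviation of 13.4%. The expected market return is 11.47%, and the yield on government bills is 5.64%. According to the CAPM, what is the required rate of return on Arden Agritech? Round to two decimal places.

β = ρ × σ_i / σ_m = 0.69 × 46.0% / 13.4% = 2.3687
MRP = 11.47% − 5.64% = 5.83%
E(R) = 5.64% + 2.3687 × 5.83% = 19.45%

19.45%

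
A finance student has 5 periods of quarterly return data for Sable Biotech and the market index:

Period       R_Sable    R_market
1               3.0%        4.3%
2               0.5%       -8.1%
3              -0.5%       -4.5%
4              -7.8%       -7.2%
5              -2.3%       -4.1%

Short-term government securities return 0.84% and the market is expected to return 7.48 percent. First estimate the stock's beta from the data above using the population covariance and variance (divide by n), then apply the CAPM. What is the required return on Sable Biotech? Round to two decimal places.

Mean R_i = (3.0 + 0.5 − 0.5 − 7.8 − 2.3) / 5 = -1.4200%
Mean R_m = (4.3 − 8.1 − 4.5 − 7.2 − 4.1) / 5 = -3.9200%
Σ(R_i − R̄_i)(R_m − R̄_m) = 48.8580  ⇒  Cov = 48.8580 / 5 = 9.7716
Σ(R_m − R̄_m)² = 96.1680  ⇒  Var(R_m) = 96.1680 / 5 = 19.2336
β = Cov / Var(R_m) = 9.7716 / 19.2336 = 0.5080
MRP = 7.48% − 0.84% = 6.64%
E(R) = R_f + β × MRP = 0.84% + 0.5080 × 6.64% = 4.21%

4.21%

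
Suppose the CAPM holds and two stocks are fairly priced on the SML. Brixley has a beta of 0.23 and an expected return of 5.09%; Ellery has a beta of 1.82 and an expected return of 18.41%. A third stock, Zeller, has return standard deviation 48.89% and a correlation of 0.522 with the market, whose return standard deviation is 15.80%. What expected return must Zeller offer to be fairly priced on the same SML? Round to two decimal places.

16.69%

MRP = (18.41% − 5.09%) / (1.82 − 0.23) = 8.3774%
R_f = 5.09% − 0.23 × 8.3774% = 3.1632%
β_Zeller = ρ·σ_i/σ_m = 0.522 × 48.89 / 15.80 = 1.6152
E(R_Zeller) = R_f + β × MRP = 3.1632% + 1.6152 × 8.3774% = 16.69%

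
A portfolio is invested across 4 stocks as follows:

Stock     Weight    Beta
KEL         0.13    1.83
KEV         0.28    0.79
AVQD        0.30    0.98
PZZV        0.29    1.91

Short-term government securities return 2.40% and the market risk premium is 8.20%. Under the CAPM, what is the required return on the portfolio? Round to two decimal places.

13.12%

β_P = Σ w_i β_i = 0.13×1.83 + 0.28×0.79 + 0.30×0.98 + 0.29×1.91 = 1.3070
E(R_P) = R_f + β_P × MRP = 2.40% + 1.3070 × 8.20% = 13.12%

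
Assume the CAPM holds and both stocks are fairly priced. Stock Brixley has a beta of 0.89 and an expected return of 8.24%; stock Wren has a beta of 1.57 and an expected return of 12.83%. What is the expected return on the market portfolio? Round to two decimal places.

Both satisfy E(R) = R_f + β·MRP, so the slope of the SML is
MRP = (12.83% − 8.24%) / (1.57 − 0.89) = 4.59% / 0.68 = 6.7500%
R_f = E(R_Brixley) − β_Brixley·MRP = 8.24% − 0.89 × 6.7500% = 2.2325%
E(R_m) = R_f + MRP = 2.2325% + 6.7500% = 8.98%

8.98%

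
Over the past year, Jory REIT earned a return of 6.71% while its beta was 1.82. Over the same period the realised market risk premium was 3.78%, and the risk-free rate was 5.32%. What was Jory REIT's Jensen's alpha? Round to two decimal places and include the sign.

CAPM benchmark = R_f + β(R_m − R_f) = 5.32% + 1.82 × 3.78% = 12.1996%
α = actual − benchmark = 6.71% − 12.1996% = -5.49%

-5.49%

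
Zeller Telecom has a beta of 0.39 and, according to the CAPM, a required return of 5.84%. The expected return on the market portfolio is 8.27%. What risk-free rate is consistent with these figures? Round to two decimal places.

E(R) = R_f + β(E(R_m) − R_f) = R_f(1 − β) + β·E(R_m)
5.84% = R_f × (1 − 0.39) + 0.39 × 8.27%
5.84% = R_f × 0.61 + 3.2253%
R_f = (5.84% − 3.2253%) / 0.61 = 4.29%

4.29%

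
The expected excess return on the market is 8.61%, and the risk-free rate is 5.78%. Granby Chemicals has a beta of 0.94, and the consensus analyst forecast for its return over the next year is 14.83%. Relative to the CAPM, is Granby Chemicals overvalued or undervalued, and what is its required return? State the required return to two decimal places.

Required return = R_f + β·MRP = 5.78% + 0.94 × 8.61% = 13.87%
Forecast 14.83% > required 13.87% → the stock plots above the SML → undervalued.

Undervalued; required return 13.87%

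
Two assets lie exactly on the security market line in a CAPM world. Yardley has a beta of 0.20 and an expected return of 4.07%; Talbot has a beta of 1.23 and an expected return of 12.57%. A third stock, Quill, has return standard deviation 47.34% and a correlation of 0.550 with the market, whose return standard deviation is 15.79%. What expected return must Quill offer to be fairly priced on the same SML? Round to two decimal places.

MRP = (12.57% − 4.07%) / (1.23 − 0.20) = 8.2524%
R_f = 4.07% − 0.20 × 8.2524% = 2.4195%
β_Quill = ρ·σ_i/σ_m = 0.550 × 47.34 / 15.79 = 1.6490
E(R_Quill) = R_f + β × MRP = 2.4195% + 1.6490 × 8.2524% = 16.03%

16.03%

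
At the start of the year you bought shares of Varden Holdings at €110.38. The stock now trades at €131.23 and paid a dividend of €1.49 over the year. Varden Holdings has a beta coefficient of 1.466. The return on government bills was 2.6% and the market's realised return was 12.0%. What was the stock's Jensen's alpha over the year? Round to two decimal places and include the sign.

Realised HPR = (P1 + D1 − P0) / P0 = (131.23 + 1.49 − 110.38) / 110.38 = 22.34 / 110.38 = 20.2392%
MRP = 12.0% − 2.6% = 9.40%
CAPM required = R_f + β·MRP = 2.6% + 1.466 × 9.4% = 16.3804%
α = realised − required = 20.2392% − 16.3804% = +3.86%

+3.86%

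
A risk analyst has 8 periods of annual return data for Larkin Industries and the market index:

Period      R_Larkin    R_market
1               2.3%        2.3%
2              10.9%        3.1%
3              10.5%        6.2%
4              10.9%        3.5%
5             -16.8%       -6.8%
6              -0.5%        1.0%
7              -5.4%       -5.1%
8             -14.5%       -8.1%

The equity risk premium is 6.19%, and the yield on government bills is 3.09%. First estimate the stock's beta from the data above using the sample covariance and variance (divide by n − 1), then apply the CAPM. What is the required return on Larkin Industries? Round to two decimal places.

Mean R_i = (2.3 + 10.9 + 10.5 + 10.9 − 16.8 − 0.5 − 5.4 − 14.5) / 8 = -0.3250%
Mean R_m = (2.3 + 3.1 + 6.2 + 3.5 − 6.8 + 1.0 − 5.1 − 8.1) / 8 = -0.4875%
Σ(R_i − R̄_i)(R_m − R̄_m) = 399.7925  ⇒  Cov = 399.7925 / 7 = 57.1132
Σ(R_m − R̄_m)² = 202.5488  ⇒  Var(R_m) = 202.5488 / 7 = 28.9355
β = Cov / Var(R_m) = 57.1132 / 28.9355 = 1.9738
E(R) = R_f + β × MRP = 3.09% + 1.9738 × 6.19% = 15.31%

15.31%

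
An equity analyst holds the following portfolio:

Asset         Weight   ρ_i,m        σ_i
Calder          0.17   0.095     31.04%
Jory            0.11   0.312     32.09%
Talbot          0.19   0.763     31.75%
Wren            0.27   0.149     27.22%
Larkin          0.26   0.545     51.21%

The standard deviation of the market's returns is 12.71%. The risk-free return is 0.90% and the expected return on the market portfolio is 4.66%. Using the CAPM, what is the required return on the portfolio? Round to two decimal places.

5.21%

β_Calder = 0.095 × 31.04% / 12.71% = 0.2320
β_Jory = 0.312 × 32.09% / 12.71% = 0.7877
β_Talbot = 0.763 × 31.75% / 12.71% = 1.9060
β_Wren = 0.149 × 27.22% / 12.71% = 0.3191
β_Larkin = 0.545 × 51.21% / 12.71% = 2.1959
β_P = Σ w_i β_i = 0.17×0.2320 + 0.11×0.7877 + 0.19×1.9060 + 0.27×0.3191 + 0.26×2.1959 = 1.1453
MRP = 4.66% − 0.90% = 3.76%
E(R_P) = R_f + β_P × MRP = 0.90% + 1.1453 × 3.76% = 5.21%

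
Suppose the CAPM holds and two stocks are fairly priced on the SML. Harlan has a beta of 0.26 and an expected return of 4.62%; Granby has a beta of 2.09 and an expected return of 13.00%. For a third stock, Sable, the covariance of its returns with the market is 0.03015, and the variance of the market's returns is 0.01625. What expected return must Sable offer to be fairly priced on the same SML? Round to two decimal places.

MRP = (13.00% − 4.62%) / (2.09 − 0.26) = 4.5792%
R_f = 4.62% − 0.26 × 4.5792% = 3.4294%
β_Sable = Cov / Var(R_m) = 0.03015 / 0.01625 = 1.8554
E(R_Sable) = R_f + β × MRP = 3.4294% + 1.8554 × 4.5792% = 11.93%

11.93%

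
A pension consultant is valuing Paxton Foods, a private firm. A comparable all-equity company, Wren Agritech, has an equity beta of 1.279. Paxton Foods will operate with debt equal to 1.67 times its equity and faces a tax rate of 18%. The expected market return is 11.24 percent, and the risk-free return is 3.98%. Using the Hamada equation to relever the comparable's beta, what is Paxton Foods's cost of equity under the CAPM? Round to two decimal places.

β_L = β_U × [1 + (1 − t)(D/E)] = 1.279 × [1 + (1 − 0.18) × 1.67]
    = 1.279 × [1 + 0.82 × 1.67] = 1.279 × 2.3694 = 3.0305
MRP = 11.24% − 3.98% = 7.26%
E(R) = R_f + β_L × MRP = 3.98% + 3.0305 × 7.26% = 25.98%

25.98%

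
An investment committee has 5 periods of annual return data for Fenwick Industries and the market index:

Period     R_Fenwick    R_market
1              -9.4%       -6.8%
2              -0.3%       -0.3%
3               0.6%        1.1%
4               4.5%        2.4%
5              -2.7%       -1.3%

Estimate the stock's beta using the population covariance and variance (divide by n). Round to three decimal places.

1.431

Mean R_i = (-9.4 − 0.3 + 0.6 + 4.5 − 2.7) / 5 = -1.4600%
Mean R_m = (-6.8 − 0.3 + 1.1 + 2.4 − 1.3) / 5 = -0.9800%
Σ(R_i − R̄_i)(R_m − R̄_m) = 71.8260  ⇒  Cov = 71.8260 / 5 = 14.3652
Σ(R_m − R̄_m)² = 50.1880  ⇒  Var(R_m) = 50.1880 / 5 = 10.0376
β = Cov / Var(R_m) = 14.3652 / 10.0376 = 1.4311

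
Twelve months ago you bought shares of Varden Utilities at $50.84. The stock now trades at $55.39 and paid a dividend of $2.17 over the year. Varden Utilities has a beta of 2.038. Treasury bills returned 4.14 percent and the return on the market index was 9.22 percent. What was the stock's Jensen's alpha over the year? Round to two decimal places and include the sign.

-1.28%

Realised HPR = (P1 + D1 − P0) / P0 = (55.39 + 2.17 − 50.84) / 50.84 = 6.72 / 50.84 = 13.2179%
MRP = 9.22% − 4.14% = 5.08%
CAPM required = R_f + β·MRP = 4.14% + 2.038 × 5.08% = 14.49304%
α = realised − required = 13.2179% − 14.49304% = -1.28%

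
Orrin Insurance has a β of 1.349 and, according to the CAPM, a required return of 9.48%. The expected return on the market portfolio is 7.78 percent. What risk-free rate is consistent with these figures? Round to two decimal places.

2.91%

E(R) = R_f + β(E(R_m) − R_f) = R_f(1 − β) + β·E(R_m)
9.48% = R_f × (1 − 1.349) + 1.349 × 7.78%
9.48% = R_f × -0.349 + 10.49522%
R_f = (9.48% − 10.49522%) / -0.349 = 2.91%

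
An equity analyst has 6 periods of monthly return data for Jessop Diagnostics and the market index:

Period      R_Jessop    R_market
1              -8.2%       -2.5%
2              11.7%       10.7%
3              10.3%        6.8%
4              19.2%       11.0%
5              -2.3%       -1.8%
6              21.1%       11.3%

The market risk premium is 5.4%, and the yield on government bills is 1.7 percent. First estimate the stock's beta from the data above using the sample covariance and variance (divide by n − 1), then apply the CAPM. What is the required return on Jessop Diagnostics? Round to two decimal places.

Mean R_i = (-8.2 + 11.7 + 10.3 + 19.2 − 2.3 + 21.1) / 6 = 8.6333%
Mean R_m = (-2.5 + 10.7 + 6.8 + 11.0 − 1.8 + 11.3) / 6 = 5.9167%
Σ(R_i − R̄_i)(R_m − R̄_m) = 363.0167  ⇒  Cov = 363.0167 / 5 = 72.6033
Σ(R_m − R̄_m)² = 208.8683  ⇒  Var(R_m) = 208.8683 / 5 = 41.7737
β = Cov / Var(R_m) = 72.6033 / 41.7737 = 1.7380
E(R) = R_f + β × MRP = 1.7% + 1.7380 × 5.4% = 11.09%

11.09%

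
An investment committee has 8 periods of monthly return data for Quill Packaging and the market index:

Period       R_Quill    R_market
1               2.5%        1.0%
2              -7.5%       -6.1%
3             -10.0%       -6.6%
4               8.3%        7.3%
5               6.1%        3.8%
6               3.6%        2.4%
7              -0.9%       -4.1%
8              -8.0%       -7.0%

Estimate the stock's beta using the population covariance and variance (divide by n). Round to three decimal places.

1.234

Mean R_i = (2.5 − 7.5 − 10.0 + 8.3 + 6.1 + 3.6 − 0.9 − 8.0) / 8 = -0.7375%
Mean R_m = (1.0 − 6.1 − 6.6 + 7.3 + 3.8 + 2.4 − 4.1 − 7.0) / 8 = -1.1625%
Σ(R_i − R̄_i)(R_m − R̄_m) = 259.4913  ⇒  Cov = 259.4913 / 8 = 32.4364
Σ(R_m − R̄_m)² = 210.2588  ⇒  Var(R_m) = 210.2588 / 8 = 26.2824
β = Cov / Var(R_m) = 32.4364 / 26.2824 = 1.2341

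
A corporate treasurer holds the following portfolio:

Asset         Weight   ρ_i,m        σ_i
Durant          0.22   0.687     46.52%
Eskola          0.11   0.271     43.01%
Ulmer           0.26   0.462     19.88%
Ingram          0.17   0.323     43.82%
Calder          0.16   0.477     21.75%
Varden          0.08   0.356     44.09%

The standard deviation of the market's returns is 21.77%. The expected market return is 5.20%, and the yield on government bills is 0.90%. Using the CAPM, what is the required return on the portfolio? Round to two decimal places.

4.06%

β_Durant = 0.687 × 46.52% / 21.77% = 1.4680
β_Eskola = 0.271 × 43.01% / 21.77% = 0.5354
β_Ulmer = 0.462 × 19.88% / 21.77% = 0.4219
β_Ingram = 0.323 × 43.82% / 21.77% = 0.6502
β_Calder = 0.477 × 21.75% / 21.77% = 0.4766
β_Varden = 0.356 × 44.09% / 21.77% = 0.7210
β_P = Σ w_i β_i = 0.22×1.4680 + 0.11×0.5354 + 0.26×0.4219 + 0.17×0.6502 + 0.16×0.4766 + 0.08×0.7210 = 0.7360
MRP = 5.20% − 0.90% = 4.30%
E(R_P) = R_f + β_P × MRP = 0.90% + 0.7360 × 4.30% = 4.06%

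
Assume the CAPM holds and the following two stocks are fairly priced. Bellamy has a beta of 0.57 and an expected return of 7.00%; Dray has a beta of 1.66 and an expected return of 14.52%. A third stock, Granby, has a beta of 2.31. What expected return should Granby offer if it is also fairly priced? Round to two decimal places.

19.00%

MRP (SML slope) = (14.52% − 7.00%) / (1.66 − 0.57) = 7.52% / 1.09 = 6.8991%
R_f (intercept) = 7.00% − 0.57 × 6.8991% = 3.0675%
E(R_Granby) = R_f + β × MRP = 3.0675% + 2.31 × 6.8991% = 19.00%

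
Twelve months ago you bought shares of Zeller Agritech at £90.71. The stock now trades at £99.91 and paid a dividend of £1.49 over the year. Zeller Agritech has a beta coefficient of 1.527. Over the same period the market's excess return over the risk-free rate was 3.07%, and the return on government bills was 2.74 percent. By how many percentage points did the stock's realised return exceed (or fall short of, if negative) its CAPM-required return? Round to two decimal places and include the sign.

Realised HPR = (P1 + D1 − P0) / P0 = (99.91 + 1.49 − 90.71) / 90.71 = 10.69 / 90.71 = 11.7848%
CAPM required = R_f + β·MRP = 2.74% + 1.527 × 3.07% = 7.42789%
α = realised − required = 11.7848% − 7.42789% = +4.36%

+4.36%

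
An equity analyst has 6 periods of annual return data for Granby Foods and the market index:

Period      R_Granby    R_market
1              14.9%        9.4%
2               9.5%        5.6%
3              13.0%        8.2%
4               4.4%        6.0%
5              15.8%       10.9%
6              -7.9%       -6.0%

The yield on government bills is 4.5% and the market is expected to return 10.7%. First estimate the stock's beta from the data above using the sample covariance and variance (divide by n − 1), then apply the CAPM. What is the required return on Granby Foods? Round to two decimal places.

Mean R_i = (14.9 + 9.5 + 13.0 + 4.4 + 15.8 − 7.9) / 6 = 8.2833%
Mean R_m = (9.4 + 5.6 + 8.2 + 6.0 + 10.9 − 6.0) / 6 = 5.6833%
Σ(R_i − R̄_i)(R_m − R̄_m) = 263.4183  ⇒  Cov = 263.4183 / 5 = 52.6837
Σ(R_m − R̄_m)² = 183.9683  ⇒  Var(R_m) = 183.9683 / 5 = 36.7937
β = Cov / Var(R_m) = 52.6837 / 36.7937 = 1.4319
MRP = 10.7% − 4.5% = 6.20%
E(R) = R_f + β × MRP = 4.5% + 1.4319 × 6.2% = 13.38%

13.38%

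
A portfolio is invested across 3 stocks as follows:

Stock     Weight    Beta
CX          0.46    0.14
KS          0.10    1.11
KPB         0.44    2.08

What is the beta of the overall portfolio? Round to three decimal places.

1.091

β_P = Σ w_i β_i = 0.46×0.14 + 0.10×1.11 + 0.44×2.08 = 1.0906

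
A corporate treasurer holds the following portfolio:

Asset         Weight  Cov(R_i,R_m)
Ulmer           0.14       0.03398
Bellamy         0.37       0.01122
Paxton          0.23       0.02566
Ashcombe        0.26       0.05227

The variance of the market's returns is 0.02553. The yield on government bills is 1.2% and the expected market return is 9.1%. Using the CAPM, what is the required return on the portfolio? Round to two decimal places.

9.99%

β_Ulmer = 0.03398 / 0.02553 = 1.3310
β_Bellamy = 0.01122 / 0.02553 = 0.4395
β_Paxton = 0.02566 / 0.02553 = 1.0051
β_Ashcombe = 0.05227 / 0.02553 = 2.0474
β_P = Σ w_i β_i = 0.14×1.3310 + 0.37×0.4395 + 0.23×1.0051 + 0.26×2.0474 = 1.1125
MRP = 9.1% − 1.2% = 7.90%
E(R_P) = R_f + β_P × MRP = 1.2% + 1.1125 × 7.9% = 9.99%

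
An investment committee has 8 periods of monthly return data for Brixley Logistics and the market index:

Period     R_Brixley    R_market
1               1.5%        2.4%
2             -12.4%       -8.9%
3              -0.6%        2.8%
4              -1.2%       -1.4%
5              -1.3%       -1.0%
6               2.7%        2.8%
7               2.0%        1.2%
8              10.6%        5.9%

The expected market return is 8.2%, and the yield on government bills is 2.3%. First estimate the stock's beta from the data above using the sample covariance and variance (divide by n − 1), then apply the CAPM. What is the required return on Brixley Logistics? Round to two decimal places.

Mean R_i = (1.5 − 12.4 − 0.6 − 1.2 − 1.3 + 2.7 + 2.0 + 10.6) / 8 = 0.1625%
Mean R_m = (2.4 − 8.9 + 2.8 − 1.4 − 1.0 + 2.8 + 1.2 + 5.9) / 8 = 0.4750%
Σ(R_i − R̄_i)(R_m − R̄_m) = 187.1425  ⇒  Cov = 187.1425 / 7 = 26.7346
Σ(R_m − R̄_m)² = 138.0550  ⇒  Var(R_m) = 138.0550 / 7 = 19.7221
β = Cov / Var(R_m) = 26.7346 / 19.7221 = 1.3556
MRP = 8.2% − 2.3% = 5.90%
E(R) = R_f + β × MRP = 2.3% + 1.3556 × 5.9% = 10.30%

10.30%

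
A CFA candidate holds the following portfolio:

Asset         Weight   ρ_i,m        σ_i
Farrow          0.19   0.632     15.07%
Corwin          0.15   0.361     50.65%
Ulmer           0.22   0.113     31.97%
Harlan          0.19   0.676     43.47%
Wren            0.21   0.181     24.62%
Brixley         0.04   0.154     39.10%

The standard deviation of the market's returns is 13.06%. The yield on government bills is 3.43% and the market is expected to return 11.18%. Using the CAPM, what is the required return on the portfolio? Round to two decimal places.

β_Farrow = 0.632 × 15.07% / 13.06% = 0.7293
β_Corwin = 0.361 × 50.65% / 13.06% = 1.4000
β_Ulmer = 0.113 × 31.97% / 13.06% = 0.2766
β_Harlan = 0.676 × 43.47% / 13.06% = 2.2501
β_Wren = 0.181 × 24.62% / 13.06% = 0.3412
β_Brixley = 0.154 × 39.10% / 13.06% = 0.4611
β_P = Σ w_i β_i = 0.19×0.7293 + 0.15×1.4000 + 0.22×0.2766 + 0.19×2.2501 + 0.21×0.3412 + 0.04×0.4611 = 0.9270
MRP = 11.18% − 3.43% = 7.75%
E(R_P) = R_f + β_P × MRP = 3.43% + 0.9270 × 7.75% = 10.61%

10.61%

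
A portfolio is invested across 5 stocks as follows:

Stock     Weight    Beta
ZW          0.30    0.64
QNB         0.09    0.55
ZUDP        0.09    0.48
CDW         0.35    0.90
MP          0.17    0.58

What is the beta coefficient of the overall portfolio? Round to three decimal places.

β_P = Σ w_i β_i = 0.30×0.64 + 0.09×0.55 + 0.09×0.48 + 0.35×0.90 + 0.17×0.58 = 0.6983

0.698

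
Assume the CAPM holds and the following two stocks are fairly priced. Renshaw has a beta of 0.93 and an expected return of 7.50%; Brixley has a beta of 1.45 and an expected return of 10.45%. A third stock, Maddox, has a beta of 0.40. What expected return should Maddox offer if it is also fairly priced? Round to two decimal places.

MRP (SML slope) = (10.45% − 7.50%) / (1.45 − 0.93) = 2.95% / 0.52 = 5.6731%
R_f (intercept) = 7.50% − 0.93 × 5.6731% = 2.2240%
E(R_Maddox) = R_f + β × MRP = 2.2240% + 0.40 × 5.6731% = 4.49%

4.49%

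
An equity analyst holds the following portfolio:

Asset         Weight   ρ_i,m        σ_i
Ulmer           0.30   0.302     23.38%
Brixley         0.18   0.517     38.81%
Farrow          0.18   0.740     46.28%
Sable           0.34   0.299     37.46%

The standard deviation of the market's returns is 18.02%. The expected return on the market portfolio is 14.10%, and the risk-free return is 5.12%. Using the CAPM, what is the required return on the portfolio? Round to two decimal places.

β_Ulmer = 0.302 × 23.38% / 18.02% = 0.3918
β_Brixley = 0.517 × 38.81% / 18.02% = 1.1135
β_Farrow = 0.740 × 46.28% / 18.02% = 1.9005
β_Sable = 0.299 × 37.46% / 18.02% = 0.6216
β_P = Σ w_i β_i = 0.30×0.3918 + 0.18×1.1135 + 0.18×1.9005 + 0.34×0.6216 = 0.8714
MRP = 14.10% − 5.12% = 8.98%
E(R_P) = R_f + β_P × MRP = 5.12% + 0.8714 × 8.98% = 12.95%

12.95%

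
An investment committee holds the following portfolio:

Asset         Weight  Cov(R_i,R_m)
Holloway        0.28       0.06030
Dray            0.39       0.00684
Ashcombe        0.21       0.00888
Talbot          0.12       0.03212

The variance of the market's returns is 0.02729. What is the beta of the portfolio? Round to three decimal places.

0.926

β_Holloway = 0.06030 / 0.02729 = 2.2096
β_Dray = 0.00684 / 0.02729 = 0.2506
β_Ashcombe = 0.00888 / 0.02729 = 0.3254
β_Talbot = 0.03212 / 0.02729 = 1.1770
β_P = Σ w_i β_i = 0.28×2.2096 + 0.39×0.2506 + 0.21×0.3254 + 0.12×1.1770 = 0.9260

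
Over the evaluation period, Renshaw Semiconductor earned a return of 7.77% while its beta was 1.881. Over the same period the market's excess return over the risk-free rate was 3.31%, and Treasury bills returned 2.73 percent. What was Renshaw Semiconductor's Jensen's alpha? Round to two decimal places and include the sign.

CAPM benchmark = R_f + β(R_m − R_f) = 2.73% + 1.881 × 3.31% = 8.95611%
α = actual − benchmark = 7.77% − 8.95611% = -1.19%

-1.19%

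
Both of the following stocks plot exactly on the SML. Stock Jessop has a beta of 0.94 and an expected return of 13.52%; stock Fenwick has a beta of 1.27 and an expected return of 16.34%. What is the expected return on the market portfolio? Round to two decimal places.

14.03%

Both satisfy E(R) = R_f + β·MRP, so the slope of the SML is
MRP = (16.34% − 13.52%) / (1.27 − 0.94) = 2.82% / 0.33 = 8.5455%
R_f = E(R_Jessop) − β_Jessop·MRP = 13.52% − 0.94 × 8.5455% = 5.4872%
E(R_m) = R_f + MRP = 5.4872% + 8.5455% = 14.03%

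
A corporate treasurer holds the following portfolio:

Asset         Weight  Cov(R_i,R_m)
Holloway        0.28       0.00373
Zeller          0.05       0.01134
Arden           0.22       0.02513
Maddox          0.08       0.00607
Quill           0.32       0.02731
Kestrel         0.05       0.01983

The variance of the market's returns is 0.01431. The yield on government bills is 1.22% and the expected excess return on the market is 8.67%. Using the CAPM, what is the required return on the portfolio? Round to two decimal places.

β_Holloway = 0.00373 / 0.01431 = 0.2607
β_Zeller = 0.01134 / 0.01431 = 0.7925
β_Arden = 0.02513 / 0.01431 = 1.7561
β_Maddox = 0.00607 / 0.01431 = 0.4242
β_Quill = 0.02731 / 0.01431 = 1.9085
β_Kestrel = 0.01983 / 0.01431 = 1.3857
β_P = Σ w_i β_i = 0.28×0.2607 + 0.05×0.7925 + 0.22×1.7561 + 0.08×0.4242 + 0.32×1.9085 + 0.05×1.3857 = 1.2129
E(R_P) = R_f + β_P × MRP = 1.22% + 1.2129 × 8.67% = 11.74%

11.74%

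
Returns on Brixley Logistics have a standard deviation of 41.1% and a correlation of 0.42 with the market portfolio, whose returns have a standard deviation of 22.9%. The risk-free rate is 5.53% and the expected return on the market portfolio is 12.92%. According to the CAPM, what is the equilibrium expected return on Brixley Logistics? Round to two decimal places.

β = ρ × σ_i / σ_m = 0.42 × 41.1% / 22.9% = 0.7538
MRP = 12.92% − 5.53% = 7.39%
E(R) = 5.53% + 0.7538 × 7.39% = 11.10%

11.10%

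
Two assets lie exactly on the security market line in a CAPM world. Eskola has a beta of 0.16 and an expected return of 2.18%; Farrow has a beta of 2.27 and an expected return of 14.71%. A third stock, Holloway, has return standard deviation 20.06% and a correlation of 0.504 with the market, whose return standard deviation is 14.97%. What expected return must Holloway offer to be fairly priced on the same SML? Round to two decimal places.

MRP = (14.71% − 2.18%) / (2.27 − 0.16) = 5.9384%
R_f = 2.18% − 0.16 × 5.9384% = 1.2299%
β_Holloway = ρ·σ_i/σ_m = 0.504 × 20.06 / 14.97 = 0.6754
E(R_Holloway) = R_f + β × MRP = 1.2299% + 0.6754 × 5.9384% = 5.24%

5.24%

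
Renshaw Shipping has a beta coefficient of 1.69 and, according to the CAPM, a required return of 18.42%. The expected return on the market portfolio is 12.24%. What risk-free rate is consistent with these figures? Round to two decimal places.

3.28%

E(R) = R_f + β(E(R_m) − R_f) = R_f(1 − β) + β·E(R_m)
18.42% = R_f × (1 − 1.69) + 1.69 × 12.24%
18.42% = R_f × -0.69 + 20.6856%
R_f = (18.42% − 20.6856%) / -0.69 = 3.28%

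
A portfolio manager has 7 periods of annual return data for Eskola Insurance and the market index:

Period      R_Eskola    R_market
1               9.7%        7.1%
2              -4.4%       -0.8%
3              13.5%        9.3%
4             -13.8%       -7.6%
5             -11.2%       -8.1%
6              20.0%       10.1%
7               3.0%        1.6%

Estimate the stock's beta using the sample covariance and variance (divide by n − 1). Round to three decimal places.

1.653

Mean R_i = (9.7 − 4.4 + 13.5 − 13.8 − 11.2 + 20.0 + 3.0) / 7 = 2.4000%
Mean R_m = (7.1 − 0.8 + 9.3 − 7.6 − 8.1 + 10.1 + 1.6) / 7 = 1.6571%
Σ(R_i − R̄_i)(R_m − R̄_m) = 572.5000  ⇒  Cov = 572.5000 / 6 = 95.4167
Σ(R_m − R̄_m)² = 346.2571  ⇒  Var(R_m) = 346.2571 / 6 = 57.7095
β = Cov / Var(R_m) = 95.4167 / 57.7095 = 1.6534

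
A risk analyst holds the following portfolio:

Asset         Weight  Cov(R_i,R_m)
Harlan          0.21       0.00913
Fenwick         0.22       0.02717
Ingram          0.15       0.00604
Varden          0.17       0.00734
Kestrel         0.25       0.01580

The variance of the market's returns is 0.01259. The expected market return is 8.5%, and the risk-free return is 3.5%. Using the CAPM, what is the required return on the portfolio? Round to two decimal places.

β_Harlan = 0.00913 / 0.01259 = 0.7252
β_Fenwick = 0.02717 / 0.01259 = 2.1581
β_Ingram = 0.00604 / 0.01259 = 0.4797
β_Varden = 0.00734 / 0.01259 = 0.5830
β_Kestrel = 0.01580 / 0.01259 = 1.2550
β_P = Σ w_i β_i = 0.21×0.7252 + 0.22×2.1581 + 0.15×0.4797 + 0.17×0.5830 + 0.25×1.2550 = 1.1119
MRP = 8.5% − 3.5% = 5.00%
E(R_P) = R_f + β_P × MRP = 3.5% + 1.1119 × 5.0% = 9.06%

9.06%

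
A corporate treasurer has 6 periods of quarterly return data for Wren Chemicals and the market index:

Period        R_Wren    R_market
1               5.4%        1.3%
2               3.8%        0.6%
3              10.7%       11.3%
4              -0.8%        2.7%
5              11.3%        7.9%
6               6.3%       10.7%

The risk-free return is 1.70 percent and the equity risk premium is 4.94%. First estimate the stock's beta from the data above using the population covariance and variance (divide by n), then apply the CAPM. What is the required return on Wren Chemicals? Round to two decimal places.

4.85%

Mean R_i = (5.4 + 3.8 + 10.7 − 0.8 + 11.3 + 6.3) / 6 = 6.1167%
Mean R_m = (1.3 + 0.6 + 11.3 + 2.7 + 7.9 + 10.7) / 6 = 5.7500%
Σ(R_i − R̄_i)(R_m − R̄_m) = 73.7050  ⇒  Cov = 73.7050 / 6 = 12.2842
Σ(R_m − R̄_m)² = 115.5550  ⇒  Var(R_m) = 115.5550 / 6 = 19.2592
β = Cov / Var(R_m) = 12.2842 / 19.2592 = 0.6378
E(R) = R_f + β × MRP = 1.70% + 0.6378 × 4.94% = 4.85%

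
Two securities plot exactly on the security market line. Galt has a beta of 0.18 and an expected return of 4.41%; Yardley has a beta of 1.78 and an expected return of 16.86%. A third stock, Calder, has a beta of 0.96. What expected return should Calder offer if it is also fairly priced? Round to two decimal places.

10.48%

MRP (SML slope) = (16.86% − 4.41%) / (1.78 − 0.18) = 12.45% / 1.60 = 7.7813%
R_f (intercept) = 4.41% − 0.18 × 7.7813% = 3.0094%
E(R_Calder) = R_f + β × MRP = 3.0094% + 0.96 × 7.7813% = 10.48%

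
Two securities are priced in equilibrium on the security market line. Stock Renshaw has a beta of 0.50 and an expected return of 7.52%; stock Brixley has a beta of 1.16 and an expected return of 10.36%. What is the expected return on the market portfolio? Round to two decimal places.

9.67%

Both satisfy E(R) = R_f + β·MRP, so the slope of the SML is
MRP = (10.36% − 7.52%) / (1.16 − 0.50) = 2.84% / 0.66 = 4.3030%
R_f = E(R_Renshaw) − β_Renshaw·MRP = 7.52% − 0.50 × 4.3030% = 5.3685%
E(R_m) = R_f + MRP = 5.3685% + 4.3030% = 9.67%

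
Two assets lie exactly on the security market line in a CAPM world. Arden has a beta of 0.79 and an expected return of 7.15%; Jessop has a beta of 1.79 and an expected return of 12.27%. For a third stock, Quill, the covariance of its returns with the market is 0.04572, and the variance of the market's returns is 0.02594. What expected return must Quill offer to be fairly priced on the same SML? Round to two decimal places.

12.13%

MRP = (12.27% − 7.15%) / (1.79 − 0.79) = 5.1200%
R_f = 7.15% − 0.79 × 5.1200% = 3.1052%
β_Quill = Cov / Var(R_m) = 0.04572 / 0.02594 = 1.7625
E(R_Quill) = R_f + β × MRP = 3.1052% + 1.7625 × 5.1200% = 12.13%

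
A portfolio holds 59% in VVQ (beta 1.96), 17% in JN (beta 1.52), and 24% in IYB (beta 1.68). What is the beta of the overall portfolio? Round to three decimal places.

β_P = Σ w_i β_i = 0.59×1.96 + 0.17×1.52 + 0.24×1.68 = 1.8180

1.818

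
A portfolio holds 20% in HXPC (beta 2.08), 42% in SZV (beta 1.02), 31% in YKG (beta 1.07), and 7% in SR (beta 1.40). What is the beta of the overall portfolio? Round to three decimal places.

β_P = Σ w_i β_i = 0.20×2.08 + 0.42×1.02 + 0.31×1.07 + 0.07×1.40 = 1.2741

1.274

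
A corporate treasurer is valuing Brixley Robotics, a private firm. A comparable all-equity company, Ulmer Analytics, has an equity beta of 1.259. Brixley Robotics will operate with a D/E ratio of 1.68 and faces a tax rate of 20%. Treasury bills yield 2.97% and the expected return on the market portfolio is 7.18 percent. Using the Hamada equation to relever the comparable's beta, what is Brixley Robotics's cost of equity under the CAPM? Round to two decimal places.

15.39%

β_L = β_U × [1 + (1 − t)(D/E)] = 1.259 × [1 + (1 − 0.20) × 1.68]
    = 1.259 × [1 + 0.80 × 1.68] = 1.259 × 2.3440 = 2.9511
MRP = 7.18% − 2.97% = 4.21%
E(R) = R_f + β_L × MRP = 2.97% + 2.9511 × 4.21% = 15.39%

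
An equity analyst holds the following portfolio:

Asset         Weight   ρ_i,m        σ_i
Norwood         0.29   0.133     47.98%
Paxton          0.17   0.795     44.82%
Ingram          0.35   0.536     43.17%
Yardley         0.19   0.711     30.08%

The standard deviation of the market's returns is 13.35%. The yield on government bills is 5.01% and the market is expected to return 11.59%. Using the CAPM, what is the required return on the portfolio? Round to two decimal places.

14.90%

β_Norwood = 0.133 × 47.98% / 13.35% = 0.4780
β_Paxton = 0.795 × 44.82% / 13.35% = 2.6691
β_Ingram = 0.536 × 43.17% / 13.35% = 1.7333
β_Yardley = 0.711 × 30.08% / 13.35% = 1.6020
β_P = Σ w_i β_i = 0.29×0.4780 + 0.17×2.6691 + 0.35×1.7333 + 0.19×1.6020 = 1.5034
MRP = 11.59% − 5.01% = 6.58%
E(R_P) = R_f + β_P × MRP = 5.01% + 1.5034 × 6.58% = 14.90%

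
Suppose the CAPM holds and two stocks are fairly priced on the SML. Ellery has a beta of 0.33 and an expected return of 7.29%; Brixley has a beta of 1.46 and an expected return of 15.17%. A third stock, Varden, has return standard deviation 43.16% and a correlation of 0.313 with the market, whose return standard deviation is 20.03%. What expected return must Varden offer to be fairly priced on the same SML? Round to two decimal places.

MRP = (15.17% − 7.29%) / (1.46 − 0.33) = 6.9735%
R_f = 7.29% − 0.33 × 6.9735% = 4.9887%
β_Varden = ρ·σ_i/σ_m = 0.313 × 43.16 / 20.03 = 0.6744
E(R_Varden) = R_f + β × MRP = 4.9887% + 0.6744 × 6.9735% = 9.69%

9.69%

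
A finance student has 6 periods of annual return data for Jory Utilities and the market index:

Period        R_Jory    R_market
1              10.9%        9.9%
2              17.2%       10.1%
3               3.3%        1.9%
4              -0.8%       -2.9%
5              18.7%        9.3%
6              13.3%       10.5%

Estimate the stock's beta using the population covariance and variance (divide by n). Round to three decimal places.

1.260

Mean R_i = (10.9 + 17.2 + 3.3 − 0.8 + 18.7 + 13.3) / 6 = 10.4333%
Mean R_m = (9.9 + 10.1 + 1.9 − 2.9 + 9.3 + 10.5) / 6 = 6.4667%
Σ(R_i − R̄_i)(R_m − R̄_m) = 198.9667  ⇒  Cov = 198.9667 / 6 = 33.1611
Σ(R_m − R̄_m)² = 157.8733  ⇒  Var(R_m) = 157.8733 / 6 = 26.3122
β = Cov / Var(R_m) = 33.1611 / 26.3122 = 1.2603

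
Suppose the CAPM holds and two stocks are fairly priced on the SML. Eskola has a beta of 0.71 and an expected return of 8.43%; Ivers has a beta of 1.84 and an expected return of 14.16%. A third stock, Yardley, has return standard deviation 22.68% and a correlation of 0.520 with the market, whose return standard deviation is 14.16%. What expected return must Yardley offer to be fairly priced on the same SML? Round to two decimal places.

MRP = (14.16% − 8.43%) / (1.84 − 0.71) = 5.0708%
R_f = 8.43% − 0.71 × 5.0708% = 4.8297%
β_Yardley = ρ·σ_i/σ_m = 0.520 × 22.68 / 14.16 = 0.8329
E(R_Yardley) = R_f + β × MRP = 4.8297% + 0.8329 × 5.0708% = 9.05%

9.05%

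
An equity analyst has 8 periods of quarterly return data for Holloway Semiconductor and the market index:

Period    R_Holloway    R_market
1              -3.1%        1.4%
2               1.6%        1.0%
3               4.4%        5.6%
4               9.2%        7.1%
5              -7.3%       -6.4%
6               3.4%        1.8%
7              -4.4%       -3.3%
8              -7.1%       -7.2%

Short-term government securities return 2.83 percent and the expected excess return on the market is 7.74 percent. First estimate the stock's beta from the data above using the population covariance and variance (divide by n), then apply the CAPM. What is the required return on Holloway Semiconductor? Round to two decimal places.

11.14%

Mean R_i = (-3.1 + 1.6 + 4.4 + 9.2 − 7.3 + 3.4 − 4.4 − 7.1) / 8 = -0.4125%
Mean R_m = (1.4 + 1.0 + 5.6 + 7.1 − 6.4 + 1.8 − 3.3 − 7.2) / 8 = 0.0000%
Σ(R_i − R̄_i)(R_m − R̄_m) = 205.7000  ⇒  Cov = 205.7000 / 8 = 25.7125
Σ(R_m − R̄_m)² = 191.6600  ⇒  Var(R_m) = 191.6600 / 8 = 23.9575
β = Cov / Var(R_m) = 25.7125 / 23.9575 = 1.0733
E(R) = R_f + β × MRP = 2.83% + 1.0733 × 7.74% = 11.14%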